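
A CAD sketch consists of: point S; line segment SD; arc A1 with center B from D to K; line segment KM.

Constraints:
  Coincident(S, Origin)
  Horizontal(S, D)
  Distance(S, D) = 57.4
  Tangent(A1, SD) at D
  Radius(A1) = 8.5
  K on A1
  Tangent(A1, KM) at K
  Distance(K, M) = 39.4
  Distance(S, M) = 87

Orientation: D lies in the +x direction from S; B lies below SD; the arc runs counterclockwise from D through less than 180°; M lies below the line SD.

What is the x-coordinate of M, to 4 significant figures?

74.44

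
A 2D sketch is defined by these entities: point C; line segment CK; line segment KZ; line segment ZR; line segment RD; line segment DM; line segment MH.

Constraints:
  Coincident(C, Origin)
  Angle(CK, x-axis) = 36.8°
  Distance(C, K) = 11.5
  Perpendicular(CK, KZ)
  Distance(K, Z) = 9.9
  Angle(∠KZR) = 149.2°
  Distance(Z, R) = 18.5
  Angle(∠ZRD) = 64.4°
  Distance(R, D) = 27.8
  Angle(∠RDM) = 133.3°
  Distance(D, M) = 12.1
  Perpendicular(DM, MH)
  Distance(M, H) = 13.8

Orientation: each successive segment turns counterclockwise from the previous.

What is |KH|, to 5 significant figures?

10.559

∠RDM = 133.3° gives DM at -40.100° from the x-axis; with |DM| = 12.1, M = (-3.0186, -13.685). The perpendicularity gives MH at right angles to DM, so MH runs at 49.900°; with |MH| = 13.8, H = (5.8703, -3.1288). Then |KH| = |H − K| = 10.559.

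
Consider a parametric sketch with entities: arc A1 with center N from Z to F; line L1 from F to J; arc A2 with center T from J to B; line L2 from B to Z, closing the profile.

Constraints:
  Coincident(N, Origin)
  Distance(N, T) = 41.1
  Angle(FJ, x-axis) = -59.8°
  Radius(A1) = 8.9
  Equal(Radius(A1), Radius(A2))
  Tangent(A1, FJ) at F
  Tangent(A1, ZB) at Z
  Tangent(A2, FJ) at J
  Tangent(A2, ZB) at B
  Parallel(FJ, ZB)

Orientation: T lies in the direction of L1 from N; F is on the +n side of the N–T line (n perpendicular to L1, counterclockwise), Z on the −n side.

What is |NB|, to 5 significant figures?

42.053

Tangency of A1 to both parallel lines with radius 8.9 puts F and Z at N ± 8.9·n: F = (7.6920, 4.4769), Z = (-7.6920, -4.4769). Equal radii place J and B the same way about T: J = T + 8.9·n = (28.366, -31.045), B = T − 8.9·n = (12.982, -39.999). Then |NB| = |B − N| = 42.053.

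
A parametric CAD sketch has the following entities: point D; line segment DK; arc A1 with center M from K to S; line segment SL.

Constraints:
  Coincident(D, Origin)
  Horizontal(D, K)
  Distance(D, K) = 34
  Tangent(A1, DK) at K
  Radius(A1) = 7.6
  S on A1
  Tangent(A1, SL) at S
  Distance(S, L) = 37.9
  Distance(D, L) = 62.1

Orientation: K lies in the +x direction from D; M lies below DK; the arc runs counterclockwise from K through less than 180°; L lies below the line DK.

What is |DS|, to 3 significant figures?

29.1

D is at the origin; D and K share the same y with |DK| = 34.0 and K on the +x side, so K = (34.0, 0.00). A1 meets DK tangentially, so MK is at right angles to DK, so M = K + (0, -7.6) = (34.0, -7.60). Since MS ⟂ SL (tangency), |ML| = √(7.6² + 37.9²) = 38.7 regardless of where S sits on A1. So L lies on both circle(D, 62.1) and circle(M, 38.7); the below-DK intersection is L = (42.5, -45.3). S is the foot of the tangent from L: S = (27.1, -10.7).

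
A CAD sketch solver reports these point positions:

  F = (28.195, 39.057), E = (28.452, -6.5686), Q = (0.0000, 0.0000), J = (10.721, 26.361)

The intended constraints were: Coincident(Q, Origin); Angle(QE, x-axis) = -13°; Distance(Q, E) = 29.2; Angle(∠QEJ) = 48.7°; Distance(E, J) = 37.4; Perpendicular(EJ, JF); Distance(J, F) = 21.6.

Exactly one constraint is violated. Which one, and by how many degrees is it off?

Perpendicular(EJ, JF) — off by 7.70°.

Q = (0.00, 0.00) ✓; QE at -13.00° ✓; |QE| = 29.20 ✓; ∠QEJ = 48.70° ✓; |EJ| = 37.40 ✓; ∠(EJ, JF) = 82.30° ✗; |JF| = 21.60 ✓.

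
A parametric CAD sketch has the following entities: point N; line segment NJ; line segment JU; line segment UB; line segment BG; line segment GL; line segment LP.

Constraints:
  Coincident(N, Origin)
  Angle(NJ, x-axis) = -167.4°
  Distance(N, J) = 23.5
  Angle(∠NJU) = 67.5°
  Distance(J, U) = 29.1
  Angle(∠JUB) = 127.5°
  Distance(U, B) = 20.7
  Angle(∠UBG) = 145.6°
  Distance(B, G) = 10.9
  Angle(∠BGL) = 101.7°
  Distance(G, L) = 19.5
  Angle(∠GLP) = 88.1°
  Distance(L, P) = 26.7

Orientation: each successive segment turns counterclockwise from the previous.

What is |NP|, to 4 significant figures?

17.63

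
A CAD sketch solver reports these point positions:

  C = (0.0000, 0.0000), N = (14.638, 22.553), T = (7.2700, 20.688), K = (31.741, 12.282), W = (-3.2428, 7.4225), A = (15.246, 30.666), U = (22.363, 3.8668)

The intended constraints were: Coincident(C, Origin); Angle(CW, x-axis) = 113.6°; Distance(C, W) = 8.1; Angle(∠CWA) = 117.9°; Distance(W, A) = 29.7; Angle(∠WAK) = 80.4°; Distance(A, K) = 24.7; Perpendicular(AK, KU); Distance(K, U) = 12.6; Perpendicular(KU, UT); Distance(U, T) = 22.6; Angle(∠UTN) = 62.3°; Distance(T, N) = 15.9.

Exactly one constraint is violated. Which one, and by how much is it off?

Distance(T, N) = 15.9 — off by 8.30.

C = (0.00, 0.00) ✓; CW at 113.6° ✓; |CW| = 8.100 ✓; ∠CWA = 117.9° ✓; |WA| = 29.70 ✓; ∠WAK = 80.40° ✓; |AK| = 24.70 ✓; ∠(AK, KU) = 90.00° ✓; |KU| = 12.60 ✓; ∠(KU, UT) = 90.00° ✓; |UT| = 22.60 ✓; ∠UTN = 62.30° ✓; |TN| = 7.600 ✗.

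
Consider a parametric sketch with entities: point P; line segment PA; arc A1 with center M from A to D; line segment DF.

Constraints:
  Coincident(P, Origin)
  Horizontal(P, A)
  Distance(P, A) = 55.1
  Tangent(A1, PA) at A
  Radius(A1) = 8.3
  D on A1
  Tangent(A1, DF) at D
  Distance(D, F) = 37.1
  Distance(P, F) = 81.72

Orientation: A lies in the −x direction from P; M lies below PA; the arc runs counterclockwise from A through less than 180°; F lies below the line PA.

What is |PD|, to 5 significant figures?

63.685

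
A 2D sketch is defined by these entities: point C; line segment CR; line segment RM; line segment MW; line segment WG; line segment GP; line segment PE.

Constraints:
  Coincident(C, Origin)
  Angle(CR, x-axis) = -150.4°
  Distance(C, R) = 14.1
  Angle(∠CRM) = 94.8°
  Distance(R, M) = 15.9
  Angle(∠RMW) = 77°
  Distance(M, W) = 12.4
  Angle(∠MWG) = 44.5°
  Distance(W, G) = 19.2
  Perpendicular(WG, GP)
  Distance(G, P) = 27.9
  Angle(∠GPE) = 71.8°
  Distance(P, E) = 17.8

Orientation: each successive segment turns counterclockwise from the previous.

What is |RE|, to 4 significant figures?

31.00

C is at the origin; CR runs at -150.4° with length 14.1, so R = (-12.26, -6.965). ∠CRM = 94.8° gives RM at -65.20° from the x-axis; with |RM| = 15.9, M = (-5.591, -21.40). ∠RMW = 77.0° gives MW at 37.80° from the x-axis; with |MW| = 12.4, W = (4.207, -13.80). ∠MWG = 44.5° gives WG at 173.3° from the x-axis; with |WG| = 19.2, G = (-14.86, -11.56). The perpendicularity gives GP at right angles to WG, so GP runs at -96.70°; with |GP| = 27.9, P = (-18.12, -39.27). ∠GPE = 71.8° gives PE at 11.50° from the x-axis; with |PE| = 17.8, E = (-0.6740, -35.72). Then |RE| = |E − R| = 31.00.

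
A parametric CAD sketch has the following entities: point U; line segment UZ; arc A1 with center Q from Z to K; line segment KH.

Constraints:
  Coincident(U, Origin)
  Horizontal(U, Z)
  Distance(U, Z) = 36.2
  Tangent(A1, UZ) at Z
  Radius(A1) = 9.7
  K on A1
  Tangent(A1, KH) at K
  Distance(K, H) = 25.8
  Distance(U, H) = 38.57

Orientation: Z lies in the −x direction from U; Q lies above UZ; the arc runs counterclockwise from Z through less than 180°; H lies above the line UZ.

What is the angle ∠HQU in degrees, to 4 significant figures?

70.88°

U is at the origin; U and Z share the same y with |UZ| = 36.2 and Z on the −x side, so Z = (-36.20, 0.000). The tangent condition forces QZ to be normal to UZ, so Q = Z + (0, 9.7) = (-36.20, 9.700). Since QK ⟂ KH (tangency), |QH| = √(9.7² + 25.8²) = 27.56 regardless of where K sits on A1. So H lies on both circle(U, 38.57) and circle(Q, 27.56); the above-UZ intersection is H = (-20.74, 32.52). K is the foot of the tangent from H: K = (-26.77, 7.433).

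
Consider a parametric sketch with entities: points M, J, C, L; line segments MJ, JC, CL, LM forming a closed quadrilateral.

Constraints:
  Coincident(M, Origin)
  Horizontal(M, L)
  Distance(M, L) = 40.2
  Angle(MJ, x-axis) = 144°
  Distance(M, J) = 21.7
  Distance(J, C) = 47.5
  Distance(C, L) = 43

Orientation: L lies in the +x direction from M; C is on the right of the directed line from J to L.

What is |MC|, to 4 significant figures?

28.66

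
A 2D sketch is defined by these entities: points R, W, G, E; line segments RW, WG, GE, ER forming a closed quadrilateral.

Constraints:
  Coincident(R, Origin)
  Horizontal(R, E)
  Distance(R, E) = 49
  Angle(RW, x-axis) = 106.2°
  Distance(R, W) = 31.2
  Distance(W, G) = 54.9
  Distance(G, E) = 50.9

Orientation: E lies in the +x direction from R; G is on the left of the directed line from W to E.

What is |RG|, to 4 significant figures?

65.79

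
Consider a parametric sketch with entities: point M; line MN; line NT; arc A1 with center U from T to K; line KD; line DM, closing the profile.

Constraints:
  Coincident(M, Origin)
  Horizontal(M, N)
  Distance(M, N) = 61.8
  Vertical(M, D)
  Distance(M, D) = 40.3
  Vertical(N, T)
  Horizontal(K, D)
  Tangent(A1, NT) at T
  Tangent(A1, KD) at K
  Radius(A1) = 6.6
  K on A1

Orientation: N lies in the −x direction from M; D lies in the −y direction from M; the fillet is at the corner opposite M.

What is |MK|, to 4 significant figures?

68.35

M is at the origin; M and N share the same y with |MN| = 61.8 and N on the −x side, so N = (-61.80, 0.000). M and D share the same x with |MD| = 40.3 and D on the −y side, so D = (0.000, -40.30). The virtual corner opposite M is at (-61.80, -40.30). The tangent condition forces UT to be normal to NT and A1 meets KD tangentially, so UK is at right angles to KD, with radius 6.6, so the center U sits 6.6 in from both sides at U = (-55.20, -33.70). That places the tangent points at T = (-61.80, -33.70) on NT and K = (-55.20, -40.30) on KD. Then |MK| = |K − M| = 68.35.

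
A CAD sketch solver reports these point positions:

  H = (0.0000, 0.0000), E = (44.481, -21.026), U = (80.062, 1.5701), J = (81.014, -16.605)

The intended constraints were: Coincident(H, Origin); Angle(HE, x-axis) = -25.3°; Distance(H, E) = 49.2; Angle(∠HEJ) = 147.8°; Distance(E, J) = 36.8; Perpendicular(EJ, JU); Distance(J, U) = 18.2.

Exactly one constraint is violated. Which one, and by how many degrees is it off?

Perpendicular(EJ, JU) — off by 3.90°.

H = (0.00, 0.00) ✓; HE at -25.30° ✓; |HE| = 49.20 ✓; ∠HEJ = 147.8° ✓; |EJ| = 36.80 ✓; ∠(EJ, JU) = 86.10° ✗; |JU| = 18.20 ✓.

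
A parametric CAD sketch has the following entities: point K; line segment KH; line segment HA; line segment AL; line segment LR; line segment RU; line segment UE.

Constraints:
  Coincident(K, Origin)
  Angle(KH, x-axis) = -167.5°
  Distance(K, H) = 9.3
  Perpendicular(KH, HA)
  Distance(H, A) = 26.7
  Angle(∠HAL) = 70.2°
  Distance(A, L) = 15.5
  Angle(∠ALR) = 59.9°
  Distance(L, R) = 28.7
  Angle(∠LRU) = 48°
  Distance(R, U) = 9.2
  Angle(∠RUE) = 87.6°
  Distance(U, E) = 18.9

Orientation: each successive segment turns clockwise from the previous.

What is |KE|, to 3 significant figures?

11.0

K is at the origin; KH runs at -167.5° with length 9.3, so H = (-9.08, -2.01). The perpendicularity gives HA at right angles to KH, so HA runs at 102°; with |HA| = 26.7, A = (-14.9, 24.1). ∠HAL = 70.2° gives AL at -7.30° from the x-axis; with |AL| = 15.5, L = (0.516, 22.1). ∠ALR = 59.9° gives LR at -127° from the x-axis; with |LR| = 28.7, R = (-16.9, -0.715). ∠LRU = 48.0° gives RU at 101° from the x-axis; with |RU| = 9.2, U = (-18.6, 8.33). ∠RUE = 87.6° gives UE at 8.20° from the x-axis; with |UE| = 18.9, E = (0.0986, 11.0). Then |KE| = |E − K| = 11.0.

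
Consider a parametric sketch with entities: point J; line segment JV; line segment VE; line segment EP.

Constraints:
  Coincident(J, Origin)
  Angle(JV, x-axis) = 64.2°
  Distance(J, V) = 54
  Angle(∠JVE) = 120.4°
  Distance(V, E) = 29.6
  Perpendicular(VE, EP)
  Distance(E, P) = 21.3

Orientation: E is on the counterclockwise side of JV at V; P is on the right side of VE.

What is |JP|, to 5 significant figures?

88.587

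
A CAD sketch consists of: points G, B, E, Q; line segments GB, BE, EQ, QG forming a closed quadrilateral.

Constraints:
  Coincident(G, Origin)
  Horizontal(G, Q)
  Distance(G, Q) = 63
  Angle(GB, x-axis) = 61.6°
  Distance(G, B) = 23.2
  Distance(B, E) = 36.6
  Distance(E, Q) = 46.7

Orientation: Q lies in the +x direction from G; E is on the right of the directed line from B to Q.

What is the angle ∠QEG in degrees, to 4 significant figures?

121.7°

G is at the origin; GQ is horizontal with |GQ| = 63.0 and Q in +x, so Q = (63.0, 0). GB runs at 61.6° with |GB| = 23.2, so B = (11.03, 20.41). E is determined by |BE| = 36.6 and |EQ| = 46.7 together: it lies at the intersection of circle(B, 36.6) and circle(Q, 46.7). With |BQ| = 55.83, the foot of the radical line on BQ is 20.38 from B and the perpendicular offset is √(36.6² − 20.38²) = 30.40. Taking the right-of-BQ solution: E = (18.89, -15.34).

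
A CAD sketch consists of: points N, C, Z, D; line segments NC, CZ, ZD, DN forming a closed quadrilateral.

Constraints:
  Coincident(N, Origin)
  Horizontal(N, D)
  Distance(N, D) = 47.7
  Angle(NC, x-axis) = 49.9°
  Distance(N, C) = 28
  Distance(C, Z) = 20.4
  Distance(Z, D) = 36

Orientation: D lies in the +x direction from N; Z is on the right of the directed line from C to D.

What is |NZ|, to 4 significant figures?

11.93

N is at the origin; ND is horizontal with |ND| = 47.7 and D in +x, so D = (47.7, 0). NC runs at 49.9° with |NC| = 28.0, so C = (18.04, 21.42). Z is determined by |CZ| = 20.4 and |ZD| = 36.0 together: it lies at the intersection of circle(C, 20.4) and circle(D, 36.0). With |CD| = 36.59, the foot of the radical line on CD is 6.271 from C and the perpendicular offset is √(20.4² − 6.271²) = 19.41. Taking the right-of-CD solution: Z = (11.76, 2.008).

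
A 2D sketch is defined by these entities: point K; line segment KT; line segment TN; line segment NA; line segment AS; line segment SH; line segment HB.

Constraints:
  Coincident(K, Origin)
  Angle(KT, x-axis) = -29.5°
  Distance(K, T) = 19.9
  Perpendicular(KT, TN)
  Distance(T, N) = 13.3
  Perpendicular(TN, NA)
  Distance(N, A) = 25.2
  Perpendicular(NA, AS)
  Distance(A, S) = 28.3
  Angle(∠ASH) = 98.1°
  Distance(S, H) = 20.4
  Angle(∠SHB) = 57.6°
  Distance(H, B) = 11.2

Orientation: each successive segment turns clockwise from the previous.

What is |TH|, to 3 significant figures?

18.6

NA is perpendicular to AS, so AS runs at 60.5°; with |AS| = 28.3, S = (2.77, 15.7). ∠ASH = 98.1° gives SH at -21.4° from the x-axis; with |SH| = 20.4, H = (21.8, 8.22). Then |TH| = |H − T| = 18.6.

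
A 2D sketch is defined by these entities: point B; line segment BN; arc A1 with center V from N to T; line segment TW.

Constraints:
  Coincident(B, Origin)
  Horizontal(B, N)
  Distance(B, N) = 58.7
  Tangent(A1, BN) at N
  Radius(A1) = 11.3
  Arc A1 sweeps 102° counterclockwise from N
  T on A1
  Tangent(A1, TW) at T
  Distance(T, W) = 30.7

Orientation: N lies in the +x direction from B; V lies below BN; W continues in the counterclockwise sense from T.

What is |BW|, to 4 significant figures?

69.48

B is at the origin; B and N share the same y with |BN| = 58.7 and N on the +x side, so N = (58.70, 0.000). A1 meets BN tangentially, so VN is at right angles to BN, so V = N + (0, -11.3) = (58.70, -11.30). On A1, N sits at bearing 90° from V; a 102° counterclockwise sweep puts T at bearing 192°, so T = V + 11.3·(cos 192°, sin 192°) = (47.65, -13.65). Tangency of A1 to TW means the radius VT is perpendicular to TW, so TW runs along (−sin 192°, cos 192°); with |TW| = 30.7, W = (54.03, -43.68). Then |BW| = |W − B| = 69.48.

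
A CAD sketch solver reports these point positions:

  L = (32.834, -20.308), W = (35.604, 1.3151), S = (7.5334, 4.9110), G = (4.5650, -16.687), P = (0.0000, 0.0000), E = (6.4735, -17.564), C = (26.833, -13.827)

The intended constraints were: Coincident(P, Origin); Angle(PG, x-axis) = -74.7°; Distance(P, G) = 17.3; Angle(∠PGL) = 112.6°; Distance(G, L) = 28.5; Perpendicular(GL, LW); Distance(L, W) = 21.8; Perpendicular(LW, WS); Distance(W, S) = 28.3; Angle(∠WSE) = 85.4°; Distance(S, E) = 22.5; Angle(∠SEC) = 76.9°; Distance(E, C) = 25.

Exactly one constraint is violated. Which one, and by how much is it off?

Distance(E, C) = 25 — off by 4.30.

P = (0.00, 0.00) ✓; PG at -74.70° ✓; |PG| = 17.30 ✓; ∠PGL = 112.6° ✓; |GL| = 28.50 ✓; ∠(GL, LW) = 90.00° ✓; |LW| = 21.80 ✓; ∠(LW, WS) = 90.00° ✓; |WS| = 28.30 ✓; ∠WSE = 85.40° ✓; |SE| = 22.50 ✓; ∠SEC = 76.90° ✓; |EC| = 20.70 ✗.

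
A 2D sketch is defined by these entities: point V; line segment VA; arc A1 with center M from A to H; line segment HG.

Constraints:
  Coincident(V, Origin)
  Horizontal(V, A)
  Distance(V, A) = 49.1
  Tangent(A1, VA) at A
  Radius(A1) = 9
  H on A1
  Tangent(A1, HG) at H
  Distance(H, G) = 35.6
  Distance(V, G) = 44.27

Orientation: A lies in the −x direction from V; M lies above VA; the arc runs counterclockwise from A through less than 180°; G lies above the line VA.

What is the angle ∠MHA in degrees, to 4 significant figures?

58.53°

V is at the origin; VA is horizontal with |VA| = 49.1 and A on the −x side, so A = (-49.10, 0.000). The tangent condition forces MA to be normal to VA, so M = A + (0, 9) = (-49.10, 9.000). Since MH ⟂ HG (tangency), |MG| = √(9.0² + 35.6²) = 36.72 regardless of where H sits on A1. So G lies on both circle(V, 44.27) and circle(M, 36.72); the above-VA intersection is G = (-24.89, 36.61). H is the foot of the tangent from G: H = (-41.09, 4.906).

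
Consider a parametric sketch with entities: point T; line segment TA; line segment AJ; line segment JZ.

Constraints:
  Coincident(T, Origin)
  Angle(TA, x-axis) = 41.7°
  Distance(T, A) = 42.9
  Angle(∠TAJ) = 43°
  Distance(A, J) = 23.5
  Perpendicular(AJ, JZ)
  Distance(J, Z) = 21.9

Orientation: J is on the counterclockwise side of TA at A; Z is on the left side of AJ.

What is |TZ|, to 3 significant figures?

10.8

T is at the origin; TA runs at 41.7° with length 42.9, so A = 42.9·(cos 41.7°, sin 41.7°) = (32.0, 28.5). ∠TAJ = 43.0°, so AJ runs at 41.7° + (180° − 43.0°) = 179° from the x-axis; with |AJ| = 23.5, J = A + 23.5·(cos 179°, sin 179°) = (8.54, 29.1). AJ is perpendicular to JZ; with |JZ| = 21.9 on the left of AJ, Z = J + 21.9·(-0.0227, -1.00) = (8.04, 7.18). Then |TZ| = |Z − T| = 10.8.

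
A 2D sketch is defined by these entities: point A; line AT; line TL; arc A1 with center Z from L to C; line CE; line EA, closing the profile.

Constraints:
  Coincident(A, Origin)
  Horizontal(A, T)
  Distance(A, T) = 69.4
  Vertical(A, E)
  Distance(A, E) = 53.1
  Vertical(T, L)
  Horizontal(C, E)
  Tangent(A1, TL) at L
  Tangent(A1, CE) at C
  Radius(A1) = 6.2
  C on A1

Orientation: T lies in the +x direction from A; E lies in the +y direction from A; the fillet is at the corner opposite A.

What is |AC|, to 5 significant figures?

82.546

A is at the origin; A and T share the same y with |AT| = 69.4 and T on the +x side, so T = (69.400, 0.0000). AE is vertical with |AE| = 53.1 and E on the +y side, so E = (0.0000, 53.100). The virtual corner opposite A is at (69.400, 53.100). The tangent condition forces ZL to be normal to TL and since A1 is tangent to CE there, ZC ⟂ CE, with radius 6.2, so the center Z sits 6.2 in from both sides at Z = (63.200, 46.900). That places the tangent points at L = (69.400, 46.900) on TL and C = (63.200, 53.100) on CE. Then |AC| = |C − A| = 82.546.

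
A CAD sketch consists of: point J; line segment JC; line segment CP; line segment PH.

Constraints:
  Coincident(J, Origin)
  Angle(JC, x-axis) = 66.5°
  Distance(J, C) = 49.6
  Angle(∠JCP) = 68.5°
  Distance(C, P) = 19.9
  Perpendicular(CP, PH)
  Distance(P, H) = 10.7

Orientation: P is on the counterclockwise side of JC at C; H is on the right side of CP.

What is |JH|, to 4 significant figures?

56.87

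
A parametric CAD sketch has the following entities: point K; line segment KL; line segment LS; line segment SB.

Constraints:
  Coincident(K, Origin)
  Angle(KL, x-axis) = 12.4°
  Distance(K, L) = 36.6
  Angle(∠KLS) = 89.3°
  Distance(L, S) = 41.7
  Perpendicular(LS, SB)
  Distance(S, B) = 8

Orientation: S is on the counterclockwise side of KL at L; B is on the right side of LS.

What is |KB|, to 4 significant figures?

60.75

K is at the origin; KL runs at 12.4° with length 36.6, so L = 36.6·(cos 12.4°, sin 12.4°) = (35.75, 7.859). ∠KLS = 89.3°, so LS runs at 12.4° + (180° − 89.3°) = 103.1° from the x-axis; with |LS| = 41.7, S = L + 41.7·(cos 103.1°, sin 103.1°) = (26.29, 48.47). LS ⟂ SB; with |SB| = 8.0 on the right of LS, B = S + 8.0·(0.9740, 0.2267) = (34.09, 50.29). Then |KB| = |B − K| = 60.75.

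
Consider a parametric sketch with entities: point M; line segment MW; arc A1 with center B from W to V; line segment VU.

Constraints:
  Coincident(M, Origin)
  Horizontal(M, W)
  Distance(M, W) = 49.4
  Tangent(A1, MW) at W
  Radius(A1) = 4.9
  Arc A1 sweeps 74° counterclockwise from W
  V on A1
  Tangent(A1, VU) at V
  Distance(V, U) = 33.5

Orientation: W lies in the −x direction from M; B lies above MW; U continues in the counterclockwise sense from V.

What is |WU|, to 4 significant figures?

38.37

On A1, W sits at bearing -90° from B; a 74° counterclockwise sweep puts V at bearing -16°, so V = B + 4.9·(cos -16°, sin -16°) = (-44.69, 3.549). A1 meets VU tangentially, so BV is at right angles to VU, so VU runs along (−sin -16°, cos -16°); with |VU| = 33.5, U = (-35.46, 35.75). Then |WU| = |U − W| = 38.37.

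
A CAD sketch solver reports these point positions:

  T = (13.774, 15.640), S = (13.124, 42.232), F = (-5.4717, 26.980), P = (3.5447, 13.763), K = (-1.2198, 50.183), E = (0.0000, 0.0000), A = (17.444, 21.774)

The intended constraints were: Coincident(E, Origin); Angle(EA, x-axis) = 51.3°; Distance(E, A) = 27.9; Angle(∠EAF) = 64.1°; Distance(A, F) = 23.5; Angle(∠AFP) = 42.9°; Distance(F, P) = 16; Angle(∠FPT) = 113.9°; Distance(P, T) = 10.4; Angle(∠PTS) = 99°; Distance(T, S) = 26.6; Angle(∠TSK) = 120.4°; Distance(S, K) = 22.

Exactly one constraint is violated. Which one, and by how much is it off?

Distance(S, K) = 22 — off by 5.60.

E = (0.00, 0.00) ✓; EA at 51.30° ✓; |EA| = 27.90 ✓; ∠EAF = 64.10° ✓; |AF| = 23.50 ✓; ∠AFP = 42.90° ✓; |FP| = 16.00 ✓; ∠FPT = 113.9° ✓; |PT| = 10.40 ✓; ∠PTS = 99.00° ✓; |TS| = 26.60 ✓; ∠TSK = 120.4° ✓; |SK| = 16.40 ✗.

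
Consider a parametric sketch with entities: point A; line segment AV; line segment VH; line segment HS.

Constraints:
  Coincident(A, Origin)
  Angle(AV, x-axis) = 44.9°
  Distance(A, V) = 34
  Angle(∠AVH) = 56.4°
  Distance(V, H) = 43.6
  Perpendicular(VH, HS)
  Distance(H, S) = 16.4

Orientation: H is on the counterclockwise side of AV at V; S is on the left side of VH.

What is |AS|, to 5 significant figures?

27.502

∠AVH = 56.4°, so VH runs at 44.9° + (180° − 56.4°) = 168.50° from the x-axis; with |VH| = 43.6, H = V + 43.6·(cos 168.50°, sin 168.50°) = (-18.641, 32.692). VH is perpendicular to HS; with |HS| = 16.4 on the left of VH, S = H + 16.4·(-0.19937, -0.97992) = (-21.911, 16.621). Then |AS| = |S − A| = 27.502.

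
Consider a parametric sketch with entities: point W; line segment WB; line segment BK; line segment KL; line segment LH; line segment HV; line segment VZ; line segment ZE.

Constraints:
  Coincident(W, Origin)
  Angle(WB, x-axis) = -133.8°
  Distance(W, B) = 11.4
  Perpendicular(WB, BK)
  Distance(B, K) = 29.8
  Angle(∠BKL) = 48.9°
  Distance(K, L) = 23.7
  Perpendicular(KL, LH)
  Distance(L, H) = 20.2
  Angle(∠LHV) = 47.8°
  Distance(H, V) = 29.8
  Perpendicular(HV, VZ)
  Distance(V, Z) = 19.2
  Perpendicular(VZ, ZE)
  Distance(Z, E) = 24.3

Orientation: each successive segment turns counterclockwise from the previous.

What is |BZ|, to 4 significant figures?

36.85

∠LHV = 47.8° gives HV at -50.50° from the x-axis; with |HV| = 29.8, V = (13.51, -27.22). HV is perpendicular to VZ, so VZ runs at 39.50°; with |VZ| = 19.2, Z = (28.33, -15.01). Then |BZ| = |Z − B| = 36.85.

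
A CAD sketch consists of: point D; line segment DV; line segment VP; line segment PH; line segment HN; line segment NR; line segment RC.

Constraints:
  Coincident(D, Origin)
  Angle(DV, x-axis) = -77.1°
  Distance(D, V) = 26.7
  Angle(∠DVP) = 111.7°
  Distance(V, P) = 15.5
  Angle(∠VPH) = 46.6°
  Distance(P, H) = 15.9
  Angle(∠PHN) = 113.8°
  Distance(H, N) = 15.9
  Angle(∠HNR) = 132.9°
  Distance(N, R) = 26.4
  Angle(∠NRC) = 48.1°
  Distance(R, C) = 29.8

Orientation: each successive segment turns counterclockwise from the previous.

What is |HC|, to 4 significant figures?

20.27

D is at the origin; DV runs at -77.1° with length 26.7, so V = (5.961, -26.03). ∠DVP = 111.7° gives VP at -8.800° from the x-axis; with |VP| = 15.5, P = (21.28, -28.40). ∠VPH = 46.6° gives PH at 124.6° from the x-axis; with |PH| = 15.9, H = (12.25, -15.31). ∠PHN = 113.8° gives HN at -169.2° from the x-axis; with |HN| = 15.9, N = (-3.369, -18.29). ∠HNR = 132.9° gives NR at -122.1° from the x-axis; with |NR| = 26.4, R = (-17.40, -40.65). ∠NRC = 48.1° gives RC at 9.800° from the x-axis; with |RC| = 29.8, C = (11.97, -35.58). Then |HC| = |C − H| = 20.27.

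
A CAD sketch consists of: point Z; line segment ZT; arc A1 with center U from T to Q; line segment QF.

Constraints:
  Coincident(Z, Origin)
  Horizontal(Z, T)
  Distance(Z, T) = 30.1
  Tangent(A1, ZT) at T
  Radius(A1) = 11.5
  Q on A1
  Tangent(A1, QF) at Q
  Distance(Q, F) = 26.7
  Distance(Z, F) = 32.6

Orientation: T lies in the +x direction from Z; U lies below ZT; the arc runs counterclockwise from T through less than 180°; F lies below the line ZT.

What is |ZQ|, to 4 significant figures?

20.74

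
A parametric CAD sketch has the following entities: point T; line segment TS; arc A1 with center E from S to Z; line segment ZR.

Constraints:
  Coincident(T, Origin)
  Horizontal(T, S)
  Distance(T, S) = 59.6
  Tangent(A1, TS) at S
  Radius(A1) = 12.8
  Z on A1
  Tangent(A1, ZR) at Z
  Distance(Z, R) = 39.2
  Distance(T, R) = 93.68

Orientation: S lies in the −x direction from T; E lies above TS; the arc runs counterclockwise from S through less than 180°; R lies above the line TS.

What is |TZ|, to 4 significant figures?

55.68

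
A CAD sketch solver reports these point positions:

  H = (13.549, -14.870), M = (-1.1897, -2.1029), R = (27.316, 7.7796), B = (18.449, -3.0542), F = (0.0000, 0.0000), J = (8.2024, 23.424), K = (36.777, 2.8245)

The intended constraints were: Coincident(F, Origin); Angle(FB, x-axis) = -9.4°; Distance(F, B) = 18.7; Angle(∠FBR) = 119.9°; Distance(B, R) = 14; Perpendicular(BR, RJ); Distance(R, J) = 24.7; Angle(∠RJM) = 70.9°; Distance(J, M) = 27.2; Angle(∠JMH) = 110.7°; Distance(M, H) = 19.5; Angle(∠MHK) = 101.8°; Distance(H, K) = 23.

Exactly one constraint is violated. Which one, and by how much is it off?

Distance(H, K) = 23 — off by 6.20.

F = (0.00, 0.00) ✓; FB at -9.400° ✓; |FB| = 18.70 ✓; ∠FBR = 119.9° ✓; |BR| = 14.00 ✓; ∠(BR, RJ) = 90.00° ✓; |RJ| = 24.70 ✓; ∠RJM = 70.90° ✓; |JM| = 27.20 ✓; ∠JMH = 110.7° ✓; |MH| = 19.50 ✓; ∠MHK = 101.8° ✓; |HK| = 29.20 ✗.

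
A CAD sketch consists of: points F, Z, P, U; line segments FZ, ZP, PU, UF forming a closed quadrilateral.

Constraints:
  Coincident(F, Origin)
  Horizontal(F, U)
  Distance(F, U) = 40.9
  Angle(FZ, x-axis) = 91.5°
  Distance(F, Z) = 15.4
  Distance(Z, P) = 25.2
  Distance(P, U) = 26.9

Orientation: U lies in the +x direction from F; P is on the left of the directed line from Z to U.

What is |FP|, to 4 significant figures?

32.04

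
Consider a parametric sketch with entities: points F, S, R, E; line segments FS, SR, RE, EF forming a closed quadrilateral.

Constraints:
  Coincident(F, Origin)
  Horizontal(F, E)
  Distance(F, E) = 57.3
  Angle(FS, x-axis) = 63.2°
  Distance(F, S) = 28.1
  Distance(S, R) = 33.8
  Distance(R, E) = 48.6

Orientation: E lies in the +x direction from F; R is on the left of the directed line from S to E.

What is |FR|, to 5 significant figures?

60.276

Checks: |SR| = 33.80 ✓; |RE| = 48.60 ✓.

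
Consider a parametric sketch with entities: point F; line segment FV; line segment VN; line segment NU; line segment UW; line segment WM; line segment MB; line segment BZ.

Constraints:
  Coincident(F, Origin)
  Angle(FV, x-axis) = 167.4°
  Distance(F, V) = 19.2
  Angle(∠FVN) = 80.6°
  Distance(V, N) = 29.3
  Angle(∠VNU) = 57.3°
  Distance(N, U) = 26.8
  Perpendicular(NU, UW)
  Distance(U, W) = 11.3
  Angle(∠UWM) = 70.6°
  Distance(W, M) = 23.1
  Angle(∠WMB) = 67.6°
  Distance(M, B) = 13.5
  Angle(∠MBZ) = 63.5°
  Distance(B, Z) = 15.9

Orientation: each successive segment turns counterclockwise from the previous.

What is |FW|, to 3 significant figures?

3.31

F is at the origin; FV runs at 167.4° with length 19.2, so V = (-18.7, 4.19). ∠FVN = 80.6° gives VN at -93.2° from the x-axis; with |VN| = 29.3, N = (-20.4, -25.1). ∠VNU = 57.3° gives NU at 29.5° from the x-axis; with |NU| = 26.8, U = (2.95, -11.9). NU is perpendicular to UW, so UW runs at 120°; with |UW| = 11.3, W = (-2.61, -2.03). Then |FW| = |W − F| = 3.31.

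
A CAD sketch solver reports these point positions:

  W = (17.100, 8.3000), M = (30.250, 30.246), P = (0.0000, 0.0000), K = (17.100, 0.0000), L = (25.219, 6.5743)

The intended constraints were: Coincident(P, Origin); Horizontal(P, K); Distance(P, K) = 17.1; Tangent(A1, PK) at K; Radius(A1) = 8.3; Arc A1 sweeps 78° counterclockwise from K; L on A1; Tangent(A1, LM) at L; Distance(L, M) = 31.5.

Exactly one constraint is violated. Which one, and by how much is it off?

Distance(L, M) = 31.5 — off by 7.30.

P = (0.00, 0.00) ✓; P.y = 0.00, K.y = 0.00 ✓; |PK| = 17.10 ✓; ∠(WK, KP) = 90.00° ✓; |WK| = 8.300 ✓; bearing(W→L) − bearing(W→K) = 78.00° ✓; |WL| = 8.300 ✓; ∠(WL, LM) = 90.00° ✓; |LM| = 24.20 ✗.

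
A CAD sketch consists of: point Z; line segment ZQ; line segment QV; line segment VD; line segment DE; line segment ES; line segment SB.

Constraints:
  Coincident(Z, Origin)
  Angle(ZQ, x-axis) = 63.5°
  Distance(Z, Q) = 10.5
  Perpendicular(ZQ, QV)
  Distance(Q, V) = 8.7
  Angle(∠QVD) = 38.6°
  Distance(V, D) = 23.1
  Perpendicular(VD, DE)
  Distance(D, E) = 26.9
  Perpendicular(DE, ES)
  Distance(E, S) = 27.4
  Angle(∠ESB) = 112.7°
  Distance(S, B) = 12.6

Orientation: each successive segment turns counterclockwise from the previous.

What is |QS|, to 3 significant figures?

24.2

Z is at the origin; ZQ runs at 63.5° with length 10.5, so Q = (4.69, 9.40). ZQ ⟂ QV, so QV runs at 154°; with |QV| = 8.7, V = (-3.10, 13.3). ∠QVD = 38.6° gives VD at -65.1° from the x-axis; with |VD| = 23.1, D = (6.63, -7.67). The perpendicularity gives DE at right angles to VD, so DE runs at 24.9°; with |DE| = 26.9, E = (31.0, 3.65). DE is perpendicular to ES, so ES runs at 115°; with |ES| = 27.4, S = (19.5, 28.5). Then |QS| = |S − Q| = 24.2.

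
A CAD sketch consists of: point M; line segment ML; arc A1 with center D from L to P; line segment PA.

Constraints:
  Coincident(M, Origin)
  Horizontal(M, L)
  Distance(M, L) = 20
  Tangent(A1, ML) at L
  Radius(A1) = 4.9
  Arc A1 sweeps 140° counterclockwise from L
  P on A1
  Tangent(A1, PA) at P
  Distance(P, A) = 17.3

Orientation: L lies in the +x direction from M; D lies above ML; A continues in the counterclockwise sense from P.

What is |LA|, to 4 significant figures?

22.21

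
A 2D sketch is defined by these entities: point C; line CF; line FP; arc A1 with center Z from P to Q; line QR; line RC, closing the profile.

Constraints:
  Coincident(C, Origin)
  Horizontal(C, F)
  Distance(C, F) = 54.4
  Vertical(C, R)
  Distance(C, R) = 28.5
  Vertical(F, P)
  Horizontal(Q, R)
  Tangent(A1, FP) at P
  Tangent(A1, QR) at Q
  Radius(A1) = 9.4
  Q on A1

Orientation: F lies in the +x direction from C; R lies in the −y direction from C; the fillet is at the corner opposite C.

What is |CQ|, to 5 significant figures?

53.266

C is at the origin; CF is horizontal with |CF| = 54.4 and F on the +x side, so F = (54.400, 0.0000). C and R share the same x with |CR| = 28.5 and R on the −y side, so R = (0.0000, -28.500). The virtual corner opposite C is at (54.400, -28.500). Tangency of A1 to FP means the radius ZP is perpendicular to FP and A1 meets QR tangentially, so ZQ is at right angles to QR, with radius 9.4, so the center Z sits 9.4 in from both sides at Z = (45.000, -19.100). That places the tangent points at P = (54.400, -19.100) on FP and Q = (45.000, -28.500) on QR. Then |CQ| = |Q − C| = 53.266.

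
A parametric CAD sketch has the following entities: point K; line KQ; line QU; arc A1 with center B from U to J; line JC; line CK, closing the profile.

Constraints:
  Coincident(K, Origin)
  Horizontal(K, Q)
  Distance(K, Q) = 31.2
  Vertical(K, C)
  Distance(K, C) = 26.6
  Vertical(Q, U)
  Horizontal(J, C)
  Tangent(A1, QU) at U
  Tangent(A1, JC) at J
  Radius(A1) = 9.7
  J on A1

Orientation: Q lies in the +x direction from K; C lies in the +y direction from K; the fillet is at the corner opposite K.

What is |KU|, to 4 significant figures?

35.48

K is at the origin; KQ is horizontal with |KQ| = 31.2 and Q on the +x side, so Q = (31.20, 0.000). K and C share the same x with |KC| = 26.6 and C on the +y side, so C = (0.000, 26.60). The virtual corner opposite K is at (31.20, 26.60). The tangent condition forces BU to be normal to QU and A1 meets JC tangentially, so BJ is at right angles to JC, with radius 9.7, so the center B sits 9.7 in from both sides at B = (21.50, 16.90). That places the tangent points at U = (31.20, 16.90) on QU and J = (21.50, 26.60) on JC. Then |KU| = |U − K| = 35.48.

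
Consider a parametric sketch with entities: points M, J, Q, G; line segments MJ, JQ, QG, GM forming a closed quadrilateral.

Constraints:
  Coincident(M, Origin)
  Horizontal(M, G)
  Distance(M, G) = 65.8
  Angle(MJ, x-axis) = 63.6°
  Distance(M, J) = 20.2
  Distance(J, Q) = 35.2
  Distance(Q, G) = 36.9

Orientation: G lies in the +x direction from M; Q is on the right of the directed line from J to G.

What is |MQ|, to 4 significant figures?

31.86

Checks: |JQ| = 35.20 ✓; |QG| = 36.90 ✓.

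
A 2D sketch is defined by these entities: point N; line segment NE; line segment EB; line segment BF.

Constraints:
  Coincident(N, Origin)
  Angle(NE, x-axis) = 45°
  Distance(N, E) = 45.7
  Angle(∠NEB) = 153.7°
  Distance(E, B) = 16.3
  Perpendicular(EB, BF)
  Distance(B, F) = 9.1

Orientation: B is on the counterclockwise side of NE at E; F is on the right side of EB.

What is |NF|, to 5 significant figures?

64.351

∠NEB = 153.7°, so EB runs at 45.0° + (180° − 153.7°) = 71.300° from the x-axis; with |EB| = 16.3, B = E + 16.3·(cos 71.300°, sin 71.300°) = (37.541, 47.754). EB is perpendicular to BF; with |BF| = 9.1 on the right of EB, F = B + 9.1·(0.94721, -0.32061) = (46.160, 44.837). Then |NF| = |F − N| = 64.351.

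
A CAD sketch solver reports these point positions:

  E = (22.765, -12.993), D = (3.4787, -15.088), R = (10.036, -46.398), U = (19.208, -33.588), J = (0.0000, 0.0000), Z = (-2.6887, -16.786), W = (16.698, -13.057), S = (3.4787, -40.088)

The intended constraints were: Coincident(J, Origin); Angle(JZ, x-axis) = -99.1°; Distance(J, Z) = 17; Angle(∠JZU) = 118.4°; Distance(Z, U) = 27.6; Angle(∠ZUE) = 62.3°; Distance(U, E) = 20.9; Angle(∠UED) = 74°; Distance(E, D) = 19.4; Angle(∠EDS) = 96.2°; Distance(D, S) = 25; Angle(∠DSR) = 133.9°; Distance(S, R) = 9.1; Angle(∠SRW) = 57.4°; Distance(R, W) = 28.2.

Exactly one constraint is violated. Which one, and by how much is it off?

Distance(R, W) = 28.2 — off by 5.80.

J = (0.00, 0.00) ✓; JZ at -99.10° ✓; |JZ| = 17.00 ✓; ∠JZU = 118.4° ✓; |ZU| = 27.60 ✓; ∠ZUE = 62.30° ✓; |UE| = 20.90 ✓; ∠UED = 74.00° ✓; |ED| = 19.40 ✓; ∠EDS = 96.20° ✓; |DS| = 25.00 ✓; ∠DSR = 133.9° ✓; |SR| = 9.100 ✓; ∠SRW = 57.40° ✓; |RW| = 34.00 ✗.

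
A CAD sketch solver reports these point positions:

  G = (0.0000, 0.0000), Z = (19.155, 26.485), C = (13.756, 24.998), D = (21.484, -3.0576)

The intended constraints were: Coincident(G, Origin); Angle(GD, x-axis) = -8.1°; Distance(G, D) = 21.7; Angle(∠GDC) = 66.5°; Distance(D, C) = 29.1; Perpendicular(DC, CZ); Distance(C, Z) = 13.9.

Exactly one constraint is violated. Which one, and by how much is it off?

Distance(C, Z) = 13.9 — off by 8.30.

G = (0.00, 0.00) ✓; GD at -8.100° ✓; |GD| = 21.70 ✓; ∠GDC = 66.50° ✓; |DC| = 29.10 ✓; ∠(DC, CZ) = 90.00° ✓; |CZ| = 5.600 ✗.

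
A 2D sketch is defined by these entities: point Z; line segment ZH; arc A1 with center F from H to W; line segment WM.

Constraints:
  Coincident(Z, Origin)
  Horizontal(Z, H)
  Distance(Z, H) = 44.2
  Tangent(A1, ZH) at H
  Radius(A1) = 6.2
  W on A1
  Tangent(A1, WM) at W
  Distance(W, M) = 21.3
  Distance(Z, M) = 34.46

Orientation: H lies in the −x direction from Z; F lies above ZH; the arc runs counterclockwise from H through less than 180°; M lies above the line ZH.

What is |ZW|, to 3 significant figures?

39.1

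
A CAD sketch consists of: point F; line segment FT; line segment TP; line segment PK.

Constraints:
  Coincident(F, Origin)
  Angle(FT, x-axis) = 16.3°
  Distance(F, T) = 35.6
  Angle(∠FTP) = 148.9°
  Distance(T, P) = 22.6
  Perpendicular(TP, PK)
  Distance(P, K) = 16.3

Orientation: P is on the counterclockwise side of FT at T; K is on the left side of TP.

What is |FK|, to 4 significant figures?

53.12

F is at the origin; FT runs at 16.3° with length 35.6, so T = 35.6·(cos 16.3°, sin 16.3°) = (34.17, 9.992). ∠FTP = 148.9°, so TP runs at 16.3° + (180° − 148.9°) = 47.40° from the x-axis; with |TP| = 22.6, P = T + 22.6·(cos 47.40°, sin 47.40°) = (49.47, 26.63). TP is perpendicular to PK; with |PK| = 16.3 on the left of TP, K = P + 16.3·(-0.7361, 0.6769) = (37.47, 37.66). Then |FK| = |K − F| = 53.12.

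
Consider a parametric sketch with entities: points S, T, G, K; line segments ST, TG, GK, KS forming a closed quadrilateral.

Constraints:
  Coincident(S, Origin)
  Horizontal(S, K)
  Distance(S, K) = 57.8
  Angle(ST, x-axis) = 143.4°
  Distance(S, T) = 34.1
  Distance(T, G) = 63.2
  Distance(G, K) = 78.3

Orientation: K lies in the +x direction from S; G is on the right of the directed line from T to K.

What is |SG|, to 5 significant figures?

41.323

S is at the origin; SK is horizontal with |SK| = 57.8 and K in +x, so K = (57.8, 0). ST runs at 143.4° with |ST| = 34.1, so T = (-27.376, 20.331). G is determined by |TG| = 63.2 and |GK| = 78.3 together: it lies at the intersection of circle(T, 63.2) and circle(K, 78.3). With |TK| = 87.569, the foot of the radical line on TK is 31.585 from T and the perpendicular offset is √(63.2² − 31.585²) = 54.742. Taking the right-of-TK solution: G = (-9.3641, -40.248).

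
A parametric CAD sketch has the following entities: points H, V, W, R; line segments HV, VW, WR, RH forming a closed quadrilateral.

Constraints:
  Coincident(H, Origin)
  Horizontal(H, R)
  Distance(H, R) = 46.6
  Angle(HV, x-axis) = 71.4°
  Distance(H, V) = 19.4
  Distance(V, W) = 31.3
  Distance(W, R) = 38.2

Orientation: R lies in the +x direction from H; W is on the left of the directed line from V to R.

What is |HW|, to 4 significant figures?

48.05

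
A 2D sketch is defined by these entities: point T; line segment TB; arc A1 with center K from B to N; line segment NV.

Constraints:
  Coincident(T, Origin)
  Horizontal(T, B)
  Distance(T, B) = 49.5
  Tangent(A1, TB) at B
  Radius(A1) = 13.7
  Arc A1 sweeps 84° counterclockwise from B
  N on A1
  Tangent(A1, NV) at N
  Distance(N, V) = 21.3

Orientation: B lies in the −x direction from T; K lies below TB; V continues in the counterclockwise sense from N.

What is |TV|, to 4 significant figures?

73.42

On A1, B sits at bearing 90° from K; an 84° counterclockwise sweep puts N at bearing 174°, so N = K + 13.7·(cos 174°, sin 174°) = (-63.12, -12.27). The tangent condition forces KN to be normal to NV, so NV runs along (−sin 174°, cos 174°); with |NV| = 21.3, V = (-65.35, -33.45). Then |TV| = |V − T| = 73.42.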